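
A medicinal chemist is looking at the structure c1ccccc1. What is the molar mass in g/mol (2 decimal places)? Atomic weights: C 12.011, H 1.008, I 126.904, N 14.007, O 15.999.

78.11 g/mol

First, the molecular formula is C6H6 (counting implicit H from valence).
  C: 6 × 12.011 = 72.066
  H: 6 × 1.008 = 6.048
Sum: 6×12.011 + 6×1.008 = 78.114 → 78.11 g/mol.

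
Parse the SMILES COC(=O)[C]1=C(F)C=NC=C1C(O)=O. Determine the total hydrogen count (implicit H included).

6

Walk through each heavy atom and fill implicit hydrogens from standard valence (C 4, N 3, O 2, S 2, halogen 1):
  atom 1: C, bond orders sum to 1 (valence 4) → 3 H
  atom 2: O, bond orders sum to 2 (valence 2) → 0 H
  atom 3: C, bond orders sum to 4 (valence 4) → 0 H
  atom 4: O, bond orders sum to 2 (valence 2) → 0 H
  atom 5: C with explicit H count 0
  atom 6: C, bond orders sum to 4 (valence 4) → 0 H
  atom 7: F (halogen, monovalent) → 0 H
  atom 8: C, bond orders sum to 3 (valence 4) → 1 H
  atom 9: N, bond orders sum to 3 (valence 3) → 0 H
  atom 10: C, bond orders sum to 3 (valence 4) → 1 H
  atom 11: C, bond orders sum to 4 (valence 4) → 0 H
  atom 12: C, bond orders sum to 4 (valence 4) → 0 H
  atom 13: O, bond orders sum to 1 (valence 2) → 1 H
  atom 14: O, bond orders sum to 2 (valence 2) → 0 H
Total hydrogens: 6.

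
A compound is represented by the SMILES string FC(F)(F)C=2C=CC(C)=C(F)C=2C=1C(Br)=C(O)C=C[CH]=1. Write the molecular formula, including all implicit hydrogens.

C14H9BrF4O

Walk through each heavy atom and fill implicit hydrogens from standard valence (C 4, N 3, O 2, S 2, halogen 1):
  atom 1: F (halogen, monovalent) → 0 H
  atom 2: C, bond orders sum to 4 (valence 4) → 0 H
  atom 3: F (halogen, monovalent) → 0 H
  atom 4: F (halogen, monovalent) → 0 H
  atom 5: C, bond orders sum to 4 (valence 4) → 0 H
  atom 6: C, bond orders sum to 3 (valence 4) → 1 H
  atom 7: C, bond orders sum to 3 (valence 4) → 1 H
  atom 8: C, bond orders sum to 4 (valence 4) → 0 H
  atom 9: C, bond orders sum to 1 (valence 4) → 3 H
  atom 10: C, bond orders sum to 4 (valence 4) → 0 H
  atom 11: F (halogen, monovalent) → 0 H
  atom 12: C, bond orders sum to 4 (valence 4) → 0 H
  atom 13: C, bond orders sum to 4 (valence 4) → 0 H
  atom 14: C, bond orders sum to 4 (valence 4) → 0 H
  atom 15: Br (halogen, monovalent) → 0 H
  atom 16: C, bond orders sum to 4 (valence 4) → 0 H
  atom 17: O, bond orders sum to 1 (valence 2) → 1 H
  atom 18: C, bond orders sum to 3 (valence 4) → 1 H
  atom 19: C, bond orders sum to 3 (valence 4) → 1 H
  atom 20: C with explicit H count 1
Totals → C:14, H:9, Br:1, F:4, O:1.
In Hill order: C14H9BrF4O.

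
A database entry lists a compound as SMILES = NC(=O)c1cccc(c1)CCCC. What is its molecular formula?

C11H15NO

Walk through each heavy atom and fill implicit hydrogens from standard valence (C 4, N 3, O 2, S 2, halogen 1); for lowercase aromatic atoms, an aromatic c carries 1 H when it has two neighbours and 0 H with three, and aromatic n carries 0 H:
  atom 1: N, bond orders sum to 1 (valence 3) → 2 H
  atom 2: C, bond orders sum to 4 (valence 4) → 0 H
  atom 3: O, bond orders sum to 2 (valence 2) → 0 H
  atom 4: aromatic c, 3 neighbours → 0 H
  atom 5: aromatic c, 2 neighbours → 1 H
  atom 6: aromatic c, 2 neighbours → 1 H
  atom 7: aromatic c, 2 neighbours → 1 H
  atom 8: aromatic c, 3 neighbours → 0 H
  atom 9: aromatic c, 2 neighbours → 1 H
  atom 10: C, bond orders sum to 2 (valence 4) → 2 H
  atom 11: C, bond orders sum to 2 (valence 4) → 2 H
  atom 12: C, bond orders sum to 2 (valence 4) → 2 H
  atom 13: C, bond orders sum to 1 (valence 4) → 3 H
Totals → C:11, H:15, N:1, O:1.
In Hill order: C11H15NO.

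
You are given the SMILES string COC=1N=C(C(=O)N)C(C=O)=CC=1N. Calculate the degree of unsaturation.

6

Degree of unsaturation = (number of rings) + (number of π bonds).
Ring closures in the SMILES: 1.
π bonds: 5 double bonds (each 1 DoU) → 5 DoU from unsaturation.
Total DoU = 1 + 5 = 6.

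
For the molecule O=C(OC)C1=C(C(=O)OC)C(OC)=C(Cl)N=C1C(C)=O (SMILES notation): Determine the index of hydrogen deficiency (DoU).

7

Degree of unsaturation = (number of rings) + (number of π bonds).
Ring closures in the SMILES: 1.
π bonds: 6 double bonds (each 1 DoU) → 6 DoU from unsaturation.
Total DoU = 1 + 6 = 7.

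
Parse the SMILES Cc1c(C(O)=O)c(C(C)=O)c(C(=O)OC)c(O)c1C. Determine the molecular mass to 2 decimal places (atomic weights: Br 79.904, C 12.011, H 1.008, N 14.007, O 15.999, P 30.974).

266.25 g/mol

First, the molecular formula is C13H14O6 (counting implicit H from valence).
  C: 13 × 12.011 = 156.143
  H: 14 × 1.008 = 14.112
  O: 6 × 15.999 = 95.994
Sum: 13×12.011 + 14×1.008 + 6×15.999 = 266.249 → 266.25 g/mol.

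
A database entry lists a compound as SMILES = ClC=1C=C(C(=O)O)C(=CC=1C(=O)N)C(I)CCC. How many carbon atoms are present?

Count every carbon token in the SMILES (each C, including those in ring-closure positions and inside branches).
Carbon count: 12.

12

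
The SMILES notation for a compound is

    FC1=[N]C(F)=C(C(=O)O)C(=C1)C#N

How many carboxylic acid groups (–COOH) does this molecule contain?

1

The carboxylic acid motif appears at heavy-atom position 7 in the SMILES.
Other groups present: 1 nitrile.
Carboxylic acid count: 1.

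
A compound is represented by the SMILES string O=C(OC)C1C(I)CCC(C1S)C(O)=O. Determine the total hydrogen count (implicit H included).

13

Walk through each heavy atom and fill implicit hydrogens from standard valence (C 4, N 3, O 2, S 2, halogen 1):
  atom 1: O, bond orders sum to 2 (valence 2) → 0 H
  atom 2: C, bond orders sum to 4 (valence 4) → 0 H
  atom 3: O, bond orders sum to 2 (valence 2) → 0 H
  atom 4: C, bond orders sum to 1 (valence 4) → 3 H
  atom 5: C, bond orders sum to 3 (valence 4) → 1 H
  atom 6: C, bond orders sum to 3 (valence 4) → 1 H
  atom 7: I (halogen, monovalent) → 0 H
  atom 8: C, bond orders sum to 2 (valence 4) → 2 H
  atom 9: C, bond orders sum to 2 (valence 4) → 2 H
  atom 10: C, bond orders sum to 3 (valence 4) → 1 H
  atom 11: C, bond orders sum to 3 (valence 4) → 1 H
  atom 12: S, bond orders sum to 1 (valence 2) → 1 H
  atom 13: C, bond orders sum to 4 (valence 4) → 0 H
  atom 14: O, bond orders sum to 1 (valence 2) → 1 H
  atom 15: O, bond orders sum to 2 (valence 2) → 0 H
Total hydrogens: 13.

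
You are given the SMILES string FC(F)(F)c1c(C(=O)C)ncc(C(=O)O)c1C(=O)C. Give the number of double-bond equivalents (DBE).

7

Molecular formula: C11H8F3NO4.
DoU = (2C + 2 + N − H − X) / 2, where X is the halogen count and O/S are ignored.
    = (2·11 + 2 + 1 − 8 − 3) / 2 = 14 / 2 = 7.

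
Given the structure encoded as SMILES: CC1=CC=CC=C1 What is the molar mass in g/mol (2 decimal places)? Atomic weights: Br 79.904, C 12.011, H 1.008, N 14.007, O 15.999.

92.14 g/mol

First, the molecular formula is C7H8 (counting implicit H from valence).
  C: 7 × 12.011 = 84.077
  H: 8 × 1.008 = 8.064
Sum: 7×12.011 + 8×1.008 = 92.141 → 92.14 g/mol.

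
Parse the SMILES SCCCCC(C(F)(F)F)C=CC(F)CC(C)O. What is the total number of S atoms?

1

Scan the SMILES for S atoms (remember two-letter symbols like Cl and Br are single atoms).
Sulfur count: 1.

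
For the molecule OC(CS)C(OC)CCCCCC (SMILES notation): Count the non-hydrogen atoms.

Every atom symbol written in the SMILES (organic subset) is one heavy atom; implicit H are not written.
Heavy atoms by element → C:10, O:2, S:1.
Total: 13.

13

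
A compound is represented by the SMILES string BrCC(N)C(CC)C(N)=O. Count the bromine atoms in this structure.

1

Scan the SMILES for Br atoms (remember two-letter symbols like Cl and Br are single atoms).
Bromine count: 1.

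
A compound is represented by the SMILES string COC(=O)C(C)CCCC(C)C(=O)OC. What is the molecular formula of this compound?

Walk through each heavy atom and fill implicit hydrogens from standard valence (C 4, N 3, O 2, S 2, halogen 1):
  atom 1: C, bond orders sum to 1 (valence 4) → 3 H
  atom 2: O, bond orders sum to 2 (valence 2) → 0 H
  atom 3: C, bond orders sum to 4 (valence 4) → 0 H
  atom 4: O, bond orders sum to 2 (valence 2) → 0 H
  atom 5: C, bond orders sum to 3 (valence 4) → 1 H
  atom 6: C, bond orders sum to 1 (valence 4) → 3 H
  atom 7: C, bond orders sum to 2 (valence 4) → 2 H
  atom 8: C, bond orders sum to 2 (valence 4) → 2 H
  atom 9: C, bond orders sum to 2 (valence 4) → 2 H
  atom 10: C, bond orders sum to 3 (valence 4) → 1 H
  atom 11: C, bond orders sum to 1 (valence 4) → 3 H
  atom 12: C, bond orders sum to 4 (valence 4) → 0 H
  atom 13: O, bond orders sum to 2 (valence 2) → 0 H
  atom 14: O, bond orders sum to 2 (valence 2) → 0 H
  atom 15: C, bond orders sum to 1 (valence 4) → 3 H
Totals → C:11, H:20, O:4.

C11H20O4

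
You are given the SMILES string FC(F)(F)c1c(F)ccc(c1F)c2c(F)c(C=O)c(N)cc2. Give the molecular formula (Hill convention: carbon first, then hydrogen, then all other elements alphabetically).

C14H7F6NO

Walk through each heavy atom and fill implicit hydrogens from standard valence (C 4, N 3, O 2, S 2, halogen 1); for lowercase aromatic atoms, an aromatic c carries 1 H when it has two neighbours and 0 H with three, and aromatic n carries 0 H:
  atom 1: F (halogen, monovalent) → 0 H
  atom 2: C, bond orders sum to 4 (valence 4) → 0 H
  atom 3: F (halogen, monovalent) → 0 H
  atom 4: F (halogen, monovalent) → 0 H
  atom 5: aromatic c, 3 neighbours → 0 H
  atom 6: aromatic c, 3 neighbours → 0 H
  atom 7: F (halogen, monovalent) → 0 H
  atom 8: aromatic c, 2 neighbours → 1 H
  atom 9: aromatic c, 2 neighbours → 1 H
  atom 10: aromatic c, 3 neighbours → 0 H
  atom 11: aromatic c, 3 neighbours → 0 H
  atom 12: F (halogen, monovalent) → 0 H
  atom 13: aromatic c, 3 neighbours → 0 H
  atom 14: aromatic c, 3 neighbours → 0 H
  atom 15: F (halogen, monovalent) → 0 H
  atom 16: aromatic c, 3 neighbours → 0 H
  atom 17: C, bond orders sum to 3 (valence 4) → 1 H
  atom 18: O, bond orders sum to 2 (valence 2) → 0 H
  atom 19: aromatic c, 3 neighbours → 0 H
  atom 20: N, bond orders sum to 1 (valence 3) → 2 H
  atom 21: aromatic c, 2 neighbours → 1 H
  atom 22: aromatic c, 2 neighbours → 1 H
Totals → C:14, H:7, F:6, N:1, O:1.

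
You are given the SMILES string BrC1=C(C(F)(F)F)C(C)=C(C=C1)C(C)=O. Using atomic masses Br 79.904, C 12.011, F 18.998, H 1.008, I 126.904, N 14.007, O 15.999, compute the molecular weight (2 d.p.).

281.07 g/mol

First, the molecular formula is C10H8BrF3O (counting implicit H from valence).
  Br: 1 × 79.904 = 79.904
  C: 10 × 12.011 = 120.110
  F: 3 × 18.998 = 56.994
  H: 8 × 1.008 = 8.064
  O: 1 × 15.999 = 15.999
Sum: 1×79.904 + 10×12.011 + 3×18.998 + 8×1.008 + 1×15.999 = 281.071 → 281.07 g/mol.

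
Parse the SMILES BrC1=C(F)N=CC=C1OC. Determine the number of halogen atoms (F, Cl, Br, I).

Halogen atoms appear at heavy-atom positions 1, 4 (1×Br, 1×F).
Other groups present: 1 ether.
Halogen count: 2.

2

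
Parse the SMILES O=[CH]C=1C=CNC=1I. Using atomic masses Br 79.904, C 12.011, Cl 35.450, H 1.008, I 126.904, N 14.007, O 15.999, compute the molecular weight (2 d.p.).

First, the molecular formula is C5H4INO (counting implicit H from valence).
  C: 5 × 12.011 = 60.055
  H: 4 × 1.008 = 4.032
  I: 1 × 126.904 = 126.904
  N: 1 × 14.007 = 14.007
  O: 1 × 15.999 = 15.999
Sum: 5×12.011 + 4×1.008 + 1×126.904 + 1×14.007 + 1×15.999 = 220.997 → 221.00 g/mol.

221.00 g/mol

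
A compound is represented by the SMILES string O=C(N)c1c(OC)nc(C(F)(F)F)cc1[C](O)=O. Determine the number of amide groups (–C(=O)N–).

The amide motif appears at heavy-atom position 2 in the SMILES.
Other groups present: 1 carboxylic acid, 1 ether.
Amide count: 1.

1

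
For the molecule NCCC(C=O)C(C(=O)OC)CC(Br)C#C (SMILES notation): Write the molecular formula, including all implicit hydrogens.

C11H16BrNO3

Walk through each heavy atom and fill implicit hydrogens from standard valence (C 4, N 3, O 2, S 2, halogen 1):
  atom 1: N, bond orders sum to 1 (valence 3) → 2 H
  atom 2: C, bond orders sum to 2 (valence 4) → 2 H
  atom 3: C, bond orders sum to 2 (valence 4) → 2 H
  atom 4: C, bond orders sum to 3 (valence 4) → 1 H
  atom 5: C, bond orders sum to 3 (valence 4) → 1 H
  atom 6: O, bond orders sum to 2 (valence 2) → 0 H
  atom 7: C, bond orders sum to 3 (valence 4) → 1 H
  atom 8: C, bond orders sum to 4 (valence 4) → 0 H
  atom 9: O, bond orders sum to 2 (valence 2) → 0 H
  atom 10: O, bond orders sum to 2 (valence 2) → 0 H
  atom 11: C, bond orders sum to 1 (valence 4) → 3 H
  atom 12: C, bond orders sum to 2 (valence 4) → 2 H
  atom 13: C, bond orders sum to 3 (valence 4) → 1 H
  atom 14: Br (halogen, monovalent) → 0 H
  atom 15: C, bond orders sum to 4 (valence 4) → 0 H
  atom 16: C, bond orders sum to 3 (valence 4) → 1 H
Totals → C:11, H:16, Br:1, N:1, O:3.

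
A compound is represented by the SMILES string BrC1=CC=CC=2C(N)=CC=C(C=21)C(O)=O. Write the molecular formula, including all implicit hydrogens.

C11H8BrNO2

Walk through each heavy atom and fill implicit hydrogens from standard valence (C 4, N 3, O 2, S 2, halogen 1):
  atom 1: Br (halogen, monovalent) → 0 H
  atom 2: C, bond orders sum to 4 (valence 4) → 0 H
  atom 3: C, bond orders sum to 3 (valence 4) → 1 H
  atom 4: C, bond orders sum to 3 (valence 4) → 1 H
  atom 5: C, bond orders sum to 3 (valence 4) → 1 H
  atom 6: C, bond orders sum to 4 (valence 4) → 0 H
  atom 7: C, bond orders sum to 4 (valence 4) → 0 H
  atom 8: N, bond orders sum to 1 (valence 3) → 2 H
  atom 9: C, bond orders sum to 3 (valence 4) → 1 H
  atom 10: C, bond orders sum to 3 (valence 4) → 1 H
  atom 11: C, bond orders sum to 4 (valence 4) → 0 H
  atom 12: C, bond orders sum to 4 (valence 4) → 0 H
  atom 13: C, bond orders sum to 4 (valence 4) → 0 H
  atom 14: O, bond orders sum to 1 (valence 2) → 1 H
  atom 15: O, bond orders sum to 2 (valence 2) → 0 H
Totals → C:11, H:8, Br:1, N:1, O:2.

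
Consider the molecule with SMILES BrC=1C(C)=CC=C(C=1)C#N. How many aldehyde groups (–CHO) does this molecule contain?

0

Scan the SMILES for the aldehyde motif — none present.
Groups that are present: 1 nitrile.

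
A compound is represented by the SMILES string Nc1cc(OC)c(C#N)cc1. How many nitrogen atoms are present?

Scan the SMILES for N atoms (remember two-letter symbols like Cl and Br are single atoms).
Nitrogen count: 2.

2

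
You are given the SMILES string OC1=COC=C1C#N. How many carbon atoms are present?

Count every carbon token in the SMILES (each C, including those in ring-closure positions and inside branches).
Carbon count: 5.

5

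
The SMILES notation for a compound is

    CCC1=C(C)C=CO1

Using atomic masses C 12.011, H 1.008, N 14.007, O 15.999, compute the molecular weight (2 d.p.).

110.16 g/mol

First, the molecular formula is C7H10O (counting implicit H from valence).
  C: 7 × 12.011 = 84.077
  H: 10 × 1.008 = 10.080
  O: 1 × 15.999 = 15.999
Sum: 7×12.011 + 10×1.008 + 1×15.999 = 110.156 → 110.16 g/mol.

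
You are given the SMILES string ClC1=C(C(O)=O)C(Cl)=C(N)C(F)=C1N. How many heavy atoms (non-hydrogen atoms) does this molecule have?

Every atom symbol written in the SMILES (organic subset) is one heavy atom; implicit H are not written.
Heavy atoms by element → C:7, Cl:2, F:1, N:2, O:2.
Total: 14.

14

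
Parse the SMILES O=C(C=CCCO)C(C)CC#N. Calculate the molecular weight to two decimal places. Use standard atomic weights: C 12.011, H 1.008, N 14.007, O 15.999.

167.21 g/mol

First, the molecular formula is C9H13NO2 (counting implicit H from valence).
  C: 9 × 12.011 = 108.099
  H: 13 × 1.008 = 13.104
  N: 1 × 14.007 = 14.007
  O: 2 × 15.999 = 31.998
Sum: 9×12.011 + 13×1.008 + 1×14.007 + 2×15.999 = 167.208 → 167.21 g/mol.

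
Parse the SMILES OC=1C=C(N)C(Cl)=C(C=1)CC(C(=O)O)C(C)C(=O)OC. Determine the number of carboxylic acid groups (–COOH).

1

The carboxylic acid motif appears at heavy-atom position 12 in the SMILES.
Other groups present: 1 ester, 1 hydroxyl, 1 primary amine.
Carboxylic acid count: 1.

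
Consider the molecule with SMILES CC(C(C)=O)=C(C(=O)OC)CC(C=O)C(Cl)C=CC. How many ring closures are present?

0

In SMILES, each pair of matching ring-closure digits denotes one ring-closing bond; the number of such bonds equals the number of independent rings.
Ring-closure bonds here: 0.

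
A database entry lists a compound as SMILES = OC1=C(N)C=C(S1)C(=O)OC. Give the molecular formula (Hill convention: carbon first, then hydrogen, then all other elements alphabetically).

C6H7NO3S

Walk through each heavy atom and fill implicit hydrogens from standard valence (C 4, N 3, O 2, S 2, halogen 1):
  atom 1: O, bond orders sum to 1 (valence 2) → 1 H
  atom 2: C, bond orders sum to 4 (valence 4) → 0 H
  atom 3: C, bond orders sum to 4 (valence 4) → 0 H
  atom 4: N, bond orders sum to 1 (valence 3) → 2 H
  atom 5: C, bond orders sum to 3 (valence 4) → 1 H
  atom 6: C, bond orders sum to 4 (valence 4) → 0 H
  atom 7: S, bond orders sum to 2 (valence 2) → 0 H
  atom 8: C, bond orders sum to 4 (valence 4) → 0 H
  atom 9: O, bond orders sum to 2 (valence 2) → 0 H
  atom 10: O, bond orders sum to 2 (valence 2) → 0 H
  atom 11: C, bond orders sum to 1 (valence 4) → 3 H
Totals → C:6, H:7, N:1, O:3, S:1.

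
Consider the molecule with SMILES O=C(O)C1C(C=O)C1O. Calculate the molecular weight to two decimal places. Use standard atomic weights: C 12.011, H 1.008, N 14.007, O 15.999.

First, the molecular formula is C5H6O4 (counting implicit H from valence).
  C: 5 × 12.011 = 60.055
  H: 6 × 1.008 = 6.048
  O: 4 × 15.999 = 63.996
Sum: 5×12.011 + 6×1.008 + 4×15.999 = 130.099 → 130.10 g/mol.

130.10 g/mol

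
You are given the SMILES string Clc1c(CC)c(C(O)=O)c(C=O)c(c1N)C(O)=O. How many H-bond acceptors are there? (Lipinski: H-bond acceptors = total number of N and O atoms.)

6

N atoms: 1; O atoms: 5.
Lipinski HBA = 1 + 5 = 6.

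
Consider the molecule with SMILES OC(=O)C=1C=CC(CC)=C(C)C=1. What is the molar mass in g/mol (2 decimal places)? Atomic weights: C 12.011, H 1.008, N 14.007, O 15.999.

164.20 g/mol

First, the molecular formula is C10H12O2 (counting implicit H from valence).
  C: 10 × 12.011 = 120.110
  H: 12 × 1.008 = 12.096
  O: 2 × 15.999 = 31.998
Sum: 10×12.011 + 12×1.008 + 2×15.999 = 164.204 → 164.20 g/mol.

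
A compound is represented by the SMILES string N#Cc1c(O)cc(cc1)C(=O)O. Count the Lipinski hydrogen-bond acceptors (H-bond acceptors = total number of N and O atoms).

N atoms: 1; O atoms: 3.
Lipinski HBA = 1 + 3 = 4.

4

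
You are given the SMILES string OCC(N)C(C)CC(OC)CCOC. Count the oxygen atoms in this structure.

Scan the SMILES for O atoms (remember two-letter symbols like Cl and Br are single atoms).
Oxygen count: 3.

3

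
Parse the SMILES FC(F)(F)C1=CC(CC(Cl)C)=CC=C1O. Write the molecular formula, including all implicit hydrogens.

Walk through each heavy atom and fill implicit hydrogens from standard valence (C 4, N 3, O 2, S 2, halogen 1):
  atom 1: F (halogen, monovalent) → 0 H
  atom 2: C, bond orders sum to 4 (valence 4) → 0 H
  atom 3: F (halogen, monovalent) → 0 H
  atom 4: F (halogen, monovalent) → 0 H
  atom 5: C, bond orders sum to 4 (valence 4) → 0 H
  atom 6: C, bond orders sum to 3 (valence 4) → 1 H
  atom 7: C, bond orders sum to 4 (valence 4) → 0 H
  atom 8: C, bond orders sum to 2 (valence 4) → 2 H
  atom 9: C, bond orders sum to 3 (valence 4) → 1 H
  atom 10: Cl (halogen, monovalent) → 0 H
  atom 11: C, bond orders sum to 1 (valence 4) → 3 H
  atom 12: C, bond orders sum to 3 (valence 4) → 1 H
  atom 13: C, bond orders sum to 3 (valence 4) → 1 H
  atom 14: C, bond orders sum to 4 (valence 4) → 0 H
  atom 15: O, bond orders sum to 1 (valence 2) → 1 H
Totals → C:10, H:10, Cl:1, F:3, O:1.
In Hill order: C10H10ClF3O.

C10H10ClF3O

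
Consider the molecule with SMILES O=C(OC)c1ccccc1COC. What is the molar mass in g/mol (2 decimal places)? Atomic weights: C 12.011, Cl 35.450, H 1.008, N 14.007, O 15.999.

First, the molecular formula is C10H12O3 (counting implicit H from valence).
  C: 10 × 12.011 = 120.110
  H: 12 × 1.008 = 12.096
  O: 3 × 15.999 = 47.997
Sum: 10×12.011 + 12×1.008 + 3×15.999 = 180.203 → 180.20 g/mol.

180.20 g/mol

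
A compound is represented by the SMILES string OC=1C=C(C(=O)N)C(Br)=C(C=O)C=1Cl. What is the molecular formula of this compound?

C8H5BrClNO3

Walk through each heavy atom and fill implicit hydrogens from standard valence (C 4, N 3, O 2, S 2, halogen 1):
  atom 1: O, bond orders sum to 1 (valence 2) → 1 H
  atom 2: C, bond orders sum to 4 (valence 4) → 0 H
  atom 3: C, bond orders sum to 3 (valence 4) → 1 H
  atom 4: C, bond orders sum to 4 (valence 4) → 0 H
  atom 5: C, bond orders sum to 4 (valence 4) → 0 H
  atom 6: O, bond orders sum to 2 (valence 2) → 0 H
  atom 7: N, bond orders sum to 1 (valence 3) → 2 H
  atom 8: C, bond orders sum to 4 (valence 4) → 0 H
  atom 9: Br (halogen, monovalent) → 0 H
  atom 10: C, bond orders sum to 4 (valence 4) → 0 H
  atom 11: C, bond orders sum to 3 (valence 4) → 1 H
  atom 12: O, bond orders sum to 2 (valence 2) → 0 H
  atom 13: C, bond orders sum to 4 (valence 4) → 0 H
  atom 14: Cl (halogen, monovalent) → 0 H
Totals → C:8, H:5, Br:1, Cl:1, N:1, O:3.
In Hill order: C8H5BrClNO3.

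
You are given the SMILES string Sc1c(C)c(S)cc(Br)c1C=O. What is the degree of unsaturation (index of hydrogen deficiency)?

Molecular formula: C8H7BrOS2.
DoU = (2C + 2 + N − H − X) / 2, where X is the halogen count and O/S are ignored.
    = (2·8 + 2 + 0 − 7 − 1) / 2 = 10 / 2 = 5.

5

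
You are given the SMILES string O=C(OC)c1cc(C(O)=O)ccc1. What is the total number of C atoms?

Count every carbon token in the SMILES (each C, including those in ring-closure positions and inside branches).
Carbon count: 9.

9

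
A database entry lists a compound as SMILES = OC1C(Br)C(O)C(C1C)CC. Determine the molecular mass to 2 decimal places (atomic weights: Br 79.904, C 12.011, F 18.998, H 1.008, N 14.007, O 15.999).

223.11 g/mol

First, the molecular formula is C8H15BrO2 (counting implicit H from valence).
  Br: 1 × 79.904 = 79.904
  C: 8 × 12.011 = 96.088
  H: 15 × 1.008 = 15.120
  O: 2 × 15.999 = 31.998
Sum: 1×79.904 + 8×12.011 + 15×1.008 + 2×15.999 = 223.110 → 223.11 g/mol.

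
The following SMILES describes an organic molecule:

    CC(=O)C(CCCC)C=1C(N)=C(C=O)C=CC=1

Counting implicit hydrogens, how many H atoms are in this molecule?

19

Walk through each heavy atom and fill implicit hydrogens from standard valence (C 4, N 3, O 2, S 2, halogen 1):
  atom 1: C, bond orders sum to 1 (valence 4) → 3 H
  atom 2: C, bond orders sum to 4 (valence 4) → 0 H
  atom 3: O, bond orders sum to 2 (valence 2) → 0 H
  atom 4: C, bond orders sum to 3 (valence 4) → 1 H
  atom 5: C, bond orders sum to 2 (valence 4) → 2 H
  atom 6: C, bond orders sum to 2 (valence 4) → 2 H
  atom 7: C, bond orders sum to 2 (valence 4) → 2 H
  atom 8: C, bond orders sum to 1 (valence 4) → 3 H
  atom 9: C, bond orders sum to 4 (valence 4) → 0 H
  atom 10: C, bond orders sum to 4 (valence 4) → 0 H
  atom 11: N, bond orders sum to 1 (valence 3) → 2 H
  atom 12: C, bond orders sum to 4 (valence 4) → 0 H
  atom 13: C, bond orders sum to 3 (valence 4) → 1 H
  atom 14: O, bond orders sum to 2 (valence 2) → 0 H
  atom 15: C, bond orders sum to 3 (valence 4) → 1 H
  atom 16: C, bond orders sum to 3 (valence 4) → 1 H
  atom 17: C, bond orders sum to 3 (valence 4) → 1 H
Total hydrogens: 19.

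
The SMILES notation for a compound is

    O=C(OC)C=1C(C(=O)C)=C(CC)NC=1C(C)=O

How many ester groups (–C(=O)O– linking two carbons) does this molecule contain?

The ester motif appears at heavy-atom position 2 in the SMILES.
Other groups present: 2 ketone.
Ester count: 1.

1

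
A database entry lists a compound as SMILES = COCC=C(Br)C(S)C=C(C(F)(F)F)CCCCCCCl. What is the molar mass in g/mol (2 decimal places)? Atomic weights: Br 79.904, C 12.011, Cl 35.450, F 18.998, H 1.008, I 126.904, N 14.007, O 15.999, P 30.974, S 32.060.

409.73 g/mol

First, the molecular formula is C14H21BrClF3OS (counting implicit H from valence).
  Br: 1 × 79.904 = 79.904
  C: 14 × 12.011 = 168.154
  Cl: 1 × 35.450 = 35.450
  F: 3 × 18.998 = 56.994
  H: 21 × 1.008 = 21.168
  O: 1 × 15.999 = 15.999
  S: 1 × 32.060 = 32.060
Sum: 1×79.904 + 14×12.011 + 1×35.450 + 3×18.998 + 21×1.008 + 1×15.999 + 1×32.060 = 409.729 → 409.73 g/mol.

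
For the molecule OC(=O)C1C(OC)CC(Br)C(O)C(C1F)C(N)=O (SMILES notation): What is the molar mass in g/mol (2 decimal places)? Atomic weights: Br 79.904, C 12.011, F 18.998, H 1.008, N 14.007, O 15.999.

First, the molecular formula is C10H15BrFNO5 (counting implicit H from valence).
  Br: 1 × 79.904 = 79.904
  C: 10 × 12.011 = 120.110
  F: 1 × 18.998 = 18.998
  H: 15 × 1.008 = 15.120
  N: 1 × 14.007 = 14.007
  O: 5 × 15.999 = 79.995
Sum: 1×79.904 + 10×12.011 + 1×18.998 + 15×1.008 + 1×14.007 + 5×15.999 = 328.134 → 328.13 g/mol.

328.13 g/mol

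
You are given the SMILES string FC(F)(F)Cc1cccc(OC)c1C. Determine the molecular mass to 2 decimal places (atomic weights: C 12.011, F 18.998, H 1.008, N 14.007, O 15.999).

First, the molecular formula is C10H11F3O (counting implicit H from valence).
  C: 10 × 12.011 = 120.110
  F: 3 × 18.998 = 56.994
  H: 11 × 1.008 = 11.088
  O: 1 × 15.999 = 15.999
Sum: 10×12.011 + 3×18.998 + 11×1.008 + 1×15.999 = 204.191 → 204.19 g/mol.

204.19 g/mol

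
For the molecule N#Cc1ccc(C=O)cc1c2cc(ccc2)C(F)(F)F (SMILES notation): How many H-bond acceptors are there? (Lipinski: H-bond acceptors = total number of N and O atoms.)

2

N atoms: 1; O atoms: 1.
Lipinski HBA = 1 + 1 = 2.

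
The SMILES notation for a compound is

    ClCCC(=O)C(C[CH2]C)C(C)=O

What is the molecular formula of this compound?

Walk through each heavy atom and fill implicit hydrogens from standard valence (C 4, N 3, O 2, S 2, halogen 1):
  atom 1: Cl (halogen, monovalent) → 0 H
  atom 2: C, bond orders sum to 2 (valence 4) → 2 H
  atom 3: C, bond orders sum to 2 (valence 4) → 2 H
  atom 4: C, bond orders sum to 4 (valence 4) → 0 H
  atom 5: O, bond orders sum to 2 (valence 2) → 0 H
  atom 6: C, bond orders sum to 3 (valence 4) → 1 H
  atom 7: C, bond orders sum to 2 (valence 4) → 2 H
  atom 8: C with explicit H count 2
  atom 9: C, bond orders sum to 1 (valence 4) → 3 H
  atom 10: C, bond orders sum to 4 (valence 4) → 0 H
  atom 11: C, bond orders sum to 1 (valence 4) → 3 H
  atom 12: O, bond orders sum to 2 (valence 2) → 0 H
Totals → C:9, H:15, Cl:1, O:2.

C9H15ClO2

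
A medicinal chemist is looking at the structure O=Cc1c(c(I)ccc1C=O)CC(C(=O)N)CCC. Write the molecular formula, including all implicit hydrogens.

C14H16INO3

Walk through each heavy atom and fill implicit hydrogens from standard valence (C 4, N 3, O 2, S 2, halogen 1); for lowercase aromatic atoms, an aromatic c carries 1 H when it has two neighbours and 0 H with three, and aromatic n carries 0 H:
  atom 1: O, bond orders sum to 2 (valence 2) → 0 H
  atom 2: C, bond orders sum to 3 (valence 4) → 1 H
  atom 3: aromatic c, 3 neighbours → 0 H
  atom 4: aromatic c, 3 neighbours → 0 H
  atom 5: aromatic c, 3 neighbours → 0 H
  atom 6: I (halogen, monovalent) → 0 H
  atom 7: aromatic c, 2 neighbours → 1 H
  atom 8: aromatic c, 2 neighbours → 1 H
  atom 9: aromatic c, 3 neighbours → 0 H
  atom 10: C, bond orders sum to 3 (valence 4) → 1 H
  atom 11: O, bond orders sum to 2 (valence 2) → 0 H
  atom 12: C, bond orders sum to 2 (valence 4) → 2 H
  atom 13: C, bond orders sum to 3 (valence 4) → 1 H
  atom 14: C, bond orders sum to 4 (valence 4) → 0 H
  atom 15: O, bond orders sum to 2 (valence 2) → 0 H
  atom 16: N, bond orders sum to 1 (valence 3) → 2 H
  atom 17: C, bond orders sum to 2 (valence 4) → 2 H
  atom 18: C, bond orders sum to 2 (valence 4) → 2 H
  atom 19: C, bond orders sum to 1 (valence 4) → 3 H
Totals → C:14, H:16, I:1, N:1, O:3.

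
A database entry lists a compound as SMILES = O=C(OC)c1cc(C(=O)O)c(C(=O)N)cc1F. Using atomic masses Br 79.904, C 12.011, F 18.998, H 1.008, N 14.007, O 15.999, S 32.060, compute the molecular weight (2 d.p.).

First, the molecular formula is C10H8FNO5 (counting implicit H from valence).
  C: 10 × 12.011 = 120.110
  F: 1 × 18.998 = 18.998
  H: 8 × 1.008 = 8.064
  N: 1 × 14.007 = 14.007
  O: 5 × 15.999 = 79.995
Sum: 10×12.011 + 1×18.998 + 8×1.008 + 1×14.007 + 5×15.999 = 241.174 → 241.17 g/mol.

241.17 g/mol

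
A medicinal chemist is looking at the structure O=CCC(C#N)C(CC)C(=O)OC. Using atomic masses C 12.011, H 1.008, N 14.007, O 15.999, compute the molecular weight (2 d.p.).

183.21 g/mol

First, the molecular formula is C9H13NO3 (counting implicit H from valence).
  C: 9 × 12.011 = 108.099
  H: 13 × 1.008 = 13.104
  N: 1 × 14.007 = 14.007
  O: 3 × 15.999 = 47.997
Sum: 9×12.011 + 13×1.008 + 1×14.007 + 3×15.999 = 183.207 → 183.21 g/mol.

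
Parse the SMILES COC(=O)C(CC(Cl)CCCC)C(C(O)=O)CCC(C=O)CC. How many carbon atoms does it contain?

Count every carbon token in the SMILES (each C, including those in ring-closure positions and inside branches).
Carbon count: 17.

17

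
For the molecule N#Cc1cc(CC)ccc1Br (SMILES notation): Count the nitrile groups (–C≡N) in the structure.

1

The nitrile motif appears at heavy-atom position 2 in the SMILES.
Nitrile count: 1.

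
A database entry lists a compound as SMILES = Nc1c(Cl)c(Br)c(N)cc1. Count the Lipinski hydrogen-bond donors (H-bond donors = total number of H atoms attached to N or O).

4

Donors: find every N or O and count the H atoms it carries.
  atom 1 (N): bond orders sum to 1 → 2 H
  atom 8 (N): bond orders sum to 1 → 2 H
Lipinski HBD = 4.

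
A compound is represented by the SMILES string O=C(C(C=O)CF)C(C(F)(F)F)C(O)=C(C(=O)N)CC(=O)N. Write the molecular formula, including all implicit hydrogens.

C11H12F4N2O5

Walk through each heavy atom and fill implicit hydrogens from standard valence (C 4, N 3, O 2, S 2, halogen 1):
  atom 1: O, bond orders sum to 2 (valence 2) → 0 H
  atom 2: C, bond orders sum to 4 (valence 4) → 0 H
  atom 3: C, bond orders sum to 3 (valence 4) → 1 H
  atom 4: C, bond orders sum to 3 (valence 4) → 1 H
  atom 5: O, bond orders sum to 2 (valence 2) → 0 H
  atom 6: C, bond orders sum to 2 (valence 4) → 2 H
  atom 7: F (halogen, monovalent) → 0 H
  atom 8: C, bond orders sum to 3 (valence 4) → 1 H
  atom 9: C, bond orders sum to 4 (valence 4) → 0 H
  atom 10: F (halogen, monovalent) → 0 H
  atom 11: F (halogen, monovalent) → 0 H
  atom 12: F (halogen, monovalent) → 0 H
  atom 13: C, bond orders sum to 4 (valence 4) → 0 H
  atom 14: O, bond orders sum to 1 (valence 2) → 1 H
  atom 15: C, bond orders sum to 4 (valence 4) → 0 H
  atom 16: C, bond orders sum to 4 (valence 4) → 0 H
  atom 17: O, bond orders sum to 2 (valence 2) → 0 H
  atom 18: N, bond orders sum to 1 (valence 3) → 2 H
  atom 19: C, bond orders sum to 2 (valence 4) → 2 H
  atom 20: C, bond orders sum to 4 (valence 4) → 0 H
  atom 21: O, bond orders sum to 2 (valence 2) → 0 H
  atom 22: N, bond orders sum to 1 (valence 3) → 2 H
Totals → C:11, H:12, F:4, N:2, O:5.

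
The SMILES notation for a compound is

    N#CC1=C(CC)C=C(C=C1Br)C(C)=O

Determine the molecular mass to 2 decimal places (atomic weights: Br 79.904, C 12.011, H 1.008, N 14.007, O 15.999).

252.11 g/mol

First, the molecular formula is C11H10BrNO (counting implicit H from valence).
  Br: 1 × 79.904 = 79.904
  C: 11 × 12.011 = 132.121
  H: 10 × 1.008 = 10.080
  N: 1 × 14.007 = 14.007
  O: 1 × 15.999 = 15.999
Sum: 1×79.904 + 11×12.011 + 10×1.008 + 1×14.007 + 1×15.999 = 252.111 → 252.11 g/mol.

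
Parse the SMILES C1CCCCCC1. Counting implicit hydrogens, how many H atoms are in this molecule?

14

Walk through each heavy atom and fill implicit hydrogens from standard valence (C 4, N 3, O 2, S 2, halogen 1):
  atom 1: C, bond orders sum to 2 (valence 4) → 2 H
  atom 2: C, bond orders sum to 2 (valence 4) → 2 H
  atom 3: C, bond orders sum to 2 (valence 4) → 2 H
  atom 4: C, bond orders sum to 2 (valence 4) → 2 H
  atom 5: C, bond orders sum to 2 (valence 4) → 2 H
  atom 6: C, bond orders sum to 2 (valence 4) → 2 H
  atom 7: C, bond orders sum to 2 (valence 4) → 2 H
Total hydrogens: 14.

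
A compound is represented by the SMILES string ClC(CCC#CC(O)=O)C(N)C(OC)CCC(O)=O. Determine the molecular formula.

C12H18ClNO5

Walk through each heavy atom and fill implicit hydrogens from standard valence (C 4, N 3, O 2, S 2, halogen 1):
  atom 1: Cl (halogen, monovalent) → 0 H
  atom 2: C, bond orders sum to 3 (valence 4) → 1 H
  atom 3: C, bond orders sum to 2 (valence 4) → 2 H
  atom 4: C, bond orders sum to 2 (valence 4) → 2 H
  atom 5: C, bond orders sum to 4 (valence 4) → 0 H
  atom 6: C, bond orders sum to 4 (valence 4) → 0 H
  atom 7: C, bond orders sum to 4 (valence 4) → 0 H
  atom 8: O, bond orders sum to 1 (valence 2) → 1 H
  atom 9: O, bond orders sum to 2 (valence 2) → 0 H
  atom 10: C, bond orders sum to 3 (valence 4) → 1 H
  atom 11: N, bond orders sum to 1 (valence 3) → 2 H
  atom 12: C, bond orders sum to 3 (valence 4) → 1 H
  atom 13: O, bond orders sum to 2 (valence 2) → 0 H
  atom 14: C, bond orders sum to 1 (valence 4) → 3 H
  atom 15: C, bond orders sum to 2 (valence 4) → 2 H
  atom 16: C, bond orders sum to 2 (valence 4) → 2 H
  atom 17: C, bond orders sum to 4 (valence 4) → 0 H
  atom 18: O, bond orders sum to 1 (valence 2) → 1 H
  atom 19: O, bond orders sum to 2 (valence 2) → 0 H
Totals → C:12, H:18, Cl:1, N:1, O:5.
In Hill order: C12H18ClNO5.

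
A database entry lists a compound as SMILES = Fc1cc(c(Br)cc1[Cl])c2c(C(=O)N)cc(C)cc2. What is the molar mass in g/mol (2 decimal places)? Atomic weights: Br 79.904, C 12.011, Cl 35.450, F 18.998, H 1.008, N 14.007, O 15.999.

First, the molecular formula is C14H10BrClFNO (counting implicit H from valence).
  Br: 1 × 79.904 = 79.904
  C: 14 × 12.011 = 168.154
  Cl: 1 × 35.450 = 35.450
  F: 1 × 18.998 = 18.998
  H: 10 × 1.008 = 10.080
  N: 1 × 14.007 = 14.007
  O: 1 × 15.999 = 15.999
Sum: 1×79.904 + 14×12.011 + 1×35.450 + 1×18.998 + 10×1.008 + 1×14.007 + 1×15.999 = 342.592 → 342.59 g/mol.

342.59 g/mol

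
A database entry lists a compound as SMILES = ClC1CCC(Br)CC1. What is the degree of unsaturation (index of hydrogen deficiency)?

Molecular formula: C6H10BrCl.
DoU = (2C + 2 + N − H − X) / 2, where X is the halogen count and O/S are ignored.
    = (2·6 + 2 + 0 − 10 − 2) / 2 = 2 / 2 = 1.

1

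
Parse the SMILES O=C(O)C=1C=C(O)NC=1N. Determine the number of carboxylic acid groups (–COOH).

1

The carboxylic acid motif appears at heavy-atom position 2 in the SMILES.
Other groups present: 1 hydroxyl, 1 primary amine.
Carboxylic acid count: 1.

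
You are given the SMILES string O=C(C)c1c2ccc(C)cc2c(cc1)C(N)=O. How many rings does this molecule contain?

2

In SMILES, each pair of matching ring-closure digits denotes one ring-closing bond; the number of such bonds equals the number of independent rings.
Ring-closure bonds here: 2.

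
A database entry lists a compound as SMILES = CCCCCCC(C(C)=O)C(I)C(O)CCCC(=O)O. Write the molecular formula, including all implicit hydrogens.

Walk through each heavy atom and fill implicit hydrogens from standard valence (C 4, N 3, O 2, S 2, halogen 1):
  atom 1: C, bond orders sum to 1 (valence 4) → 3 H
  atom 2: C, bond orders sum to 2 (valence 4) → 2 H
  atom 3: C, bond orders sum to 2 (valence 4) → 2 H
  atom 4: C, bond orders sum to 2 (valence 4) → 2 H
  atom 5: C, bond orders sum to 2 (valence 4) → 2 H
  atom 6: C, bond orders sum to 2 (valence 4) → 2 H
  atom 7: C, bond orders sum to 3 (valence 4) → 1 H
  atom 8: C, bond orders sum to 4 (valence 4) → 0 H
  atom 9: C, bond orders sum to 1 (valence 4) → 3 H
  atom 10: O, bond orders sum to 2 (valence 2) → 0 H
  atom 11: C, bond orders sum to 3 (valence 4) → 1 H
  atom 12: I (halogen, monovalent) → 0 H
  atom 13: C, bond orders sum to 3 (valence 4) → 1 H
  atom 14: O, bond orders sum to 1 (valence 2) → 1 H
  atom 15: C, bond orders sum to 2 (valence 4) → 2 H
  atom 16: C, bond orders sum to 2 (valence 4) → 2 H
  atom 17: C, bond orders sum to 2 (valence 4) → 2 H
  atom 18: C, bond orders sum to 4 (valence 4) → 0 H
  atom 19: O, bond orders sum to 2 (valence 2) → 0 H
  atom 20: O, bond orders sum to 1 (valence 2) → 1 H
Totals → C:15, H:27, I:1, O:4.

C15H27IO4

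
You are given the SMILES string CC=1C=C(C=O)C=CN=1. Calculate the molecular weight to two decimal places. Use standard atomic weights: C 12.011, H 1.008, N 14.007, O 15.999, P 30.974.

First, the molecular formula is C7H7NO (counting implicit H from valence).
  C: 7 × 12.011 = 84.077
  H: 7 × 1.008 = 7.056
  N: 1 × 14.007 = 14.007
  O: 1 × 15.999 = 15.999
Sum: 7×12.011 + 7×1.008 + 1×14.007 + 1×15.999 = 121.139 → 121.14 g/mol.

121.14 g/mol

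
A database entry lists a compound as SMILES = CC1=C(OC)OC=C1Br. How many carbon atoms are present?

6

Count every carbon token in the SMILES (each C, including those in ring-closure positions and inside branches).
Carbon count: 6.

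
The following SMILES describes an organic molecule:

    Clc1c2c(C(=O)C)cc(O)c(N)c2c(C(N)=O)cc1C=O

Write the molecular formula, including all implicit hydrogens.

Walk through each heavy atom and fill implicit hydrogens from standard valence (C 4, N 3, O 2, S 2, halogen 1); for lowercase aromatic atoms, an aromatic c carries 1 H when it has two neighbours and 0 H with three, and aromatic n carries 0 H:
  atom 1: Cl (halogen, monovalent) → 0 H
  atom 2: aromatic c, 3 neighbours → 0 H
  atom 3: aromatic c, 3 neighbours → 0 H
  atom 4: aromatic c, 3 neighbours → 0 H
  atom 5: C, bond orders sum to 4 (valence 4) → 0 H
  atom 6: O, bond orders sum to 2 (valence 2) → 0 H
  atom 7: C, bond orders sum to 1 (valence 4) → 3 H
  atom 8: aromatic c, 2 neighbours → 1 H
  atom 9: aromatic c, 3 neighbours → 0 H
  atom 10: O, bond orders sum to 1 (valence 2) → 1 H
  atom 11: aromatic c, 3 neighbours → 0 H
  atom 12: N, bond orders sum to 1 (valence 3) → 2 H
  atom 13: aromatic c, 3 neighbours → 0 H
  atom 14: aromatic c, 3 neighbours → 0 H
  atom 15: C, bond orders sum to 4 (valence 4) → 0 H
  atom 16: N, bond orders sum to 1 (valence 3) → 2 H
  atom 17: O, bond orders sum to 2 (valence 2) → 0 H
  atom 18: aromatic c, 2 neighbours → 1 H
  atom 19: aromatic c, 3 neighbours → 0 H
  atom 20: C, bond orders sum to 3 (valence 4) → 1 H
  atom 21: O, bond orders sum to 2 (valence 2) → 0 H
Totals → C:14, H:11, Cl:1, N:2, O:4.
In Hill order: C14H11ClN2O4.

C14H11ClN2O4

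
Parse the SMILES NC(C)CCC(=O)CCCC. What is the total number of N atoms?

Scan the SMILES for N atoms (remember two-letter symbols like Cl and Br are single atoms).
Nitrogen count: 1.

1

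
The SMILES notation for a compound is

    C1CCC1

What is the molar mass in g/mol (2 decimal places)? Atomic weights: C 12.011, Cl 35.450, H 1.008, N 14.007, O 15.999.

First, the molecular formula is C4H8 (counting implicit H from valence).
  C: 4 × 12.011 = 48.044
  H: 8 × 1.008 = 8.064
Sum: 4×12.011 + 8×1.008 = 56.108 → 56.11 g/mol.

56.11 g/mol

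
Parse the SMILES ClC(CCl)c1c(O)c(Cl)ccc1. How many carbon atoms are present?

Count every carbon token in the SMILES (each C, including those in ring-closure positions and inside branches).
Carbon count: 8.

8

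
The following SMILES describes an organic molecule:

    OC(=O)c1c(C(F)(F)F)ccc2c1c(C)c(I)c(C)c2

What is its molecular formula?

Walk through each heavy atom and fill implicit hydrogens from standard valence (C 4, N 3, O 2, S 2, halogen 1); for lowercase aromatic atoms, an aromatic c carries 1 H when it has two neighbours and 0 H with three, and aromatic n carries 0 H:
  atom 1: O, bond orders sum to 1 (valence 2) → 1 H
  atom 2: C, bond orders sum to 4 (valence 4) → 0 H
  atom 3: O, bond orders sum to 2 (valence 2) → 0 H
  atom 4: aromatic c, 3 neighbours → 0 H
  atom 5: aromatic c, 3 neighbours → 0 H
  atom 6: C, bond orders sum to 4 (valence 4) → 0 H
  atom 7: F (halogen, monovalent) → 0 H
  atom 8: F (halogen, monovalent) → 0 H
  atom 9: F (halogen, monovalent) → 0 H
  atom 10: aromatic c, 2 neighbours → 1 H
  atom 11: aromatic c, 2 neighbours → 1 H
  atom 12: aromatic c, 3 neighbours → 0 H
  atom 13: aromatic c, 3 neighbours → 0 H
  atom 14: aromatic c, 3 neighbours → 0 H
  atom 15: C, bond orders sum to 1 (valence 4) → 3 H
  atom 16: aromatic c, 3 neighbours → 0 H
  atom 17: I (halogen, monovalent) → 0 H
  atom 18: aromatic c, 3 neighbours → 0 H
  atom 19: C, bond orders sum to 1 (valence 4) → 3 H
  atom 20: aromatic c, 2 neighbours → 1 H
Totals → C:14, H:10, F:3, I:1, O:2.
In Hill order: C14H10F3IO2.

C14H10F3IO2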